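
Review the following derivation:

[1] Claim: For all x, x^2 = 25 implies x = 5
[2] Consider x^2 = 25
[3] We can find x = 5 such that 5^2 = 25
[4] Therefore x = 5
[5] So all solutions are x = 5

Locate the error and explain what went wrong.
Step 4: Therefore x = 5

Step 4 incorrectly concludes that x = 5 is the only solution. The proof shows that x = 5 is A solution (existence), but does not show it is the ONLY solution (uniqueness). In fact, x = -5 is also a solution since (-5)^2 = 25. Finding one solution doesn't prove there are no others.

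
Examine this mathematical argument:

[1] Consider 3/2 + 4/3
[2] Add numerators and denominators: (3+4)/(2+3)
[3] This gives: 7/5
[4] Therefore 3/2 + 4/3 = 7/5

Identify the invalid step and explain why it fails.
Step 2: Add numerators and denominators: (3+4)/(2+3)

Step 2 incorrectly adds fractions by separately adding numerators and denominators. This is wrong. The correct method requires a common denominator: 3/2 + 4/3 = (3×3 + 4×2)/(2×3) = 17/6 = 17/6. The method used gives 7/5, which is different.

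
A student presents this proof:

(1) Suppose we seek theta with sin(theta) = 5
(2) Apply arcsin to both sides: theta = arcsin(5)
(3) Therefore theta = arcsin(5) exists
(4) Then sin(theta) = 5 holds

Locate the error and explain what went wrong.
Step 2: Apply arcsin to both sides: theta = arcsin(5)

Step 2 applies arcsin to 5. However, arcsin(x) is only defined for x in [-1, 1] because sin(theta) can only produce values in that range. Since |5| > 1, arcsin(5) is undefined. There is no angle whose sine equals 5.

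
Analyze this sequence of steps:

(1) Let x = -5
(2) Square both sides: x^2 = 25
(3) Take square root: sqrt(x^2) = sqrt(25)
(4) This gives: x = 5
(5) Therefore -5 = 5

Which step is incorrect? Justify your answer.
Step 4: This gives: x = 5

Step 4 incorrectly states that sqrt(x^2) = x. The correct identity is sqrt(x^2) = |x|. Since x = -5 < 0, we have sqrt(x^2) = |-5| = 5, not x = -5.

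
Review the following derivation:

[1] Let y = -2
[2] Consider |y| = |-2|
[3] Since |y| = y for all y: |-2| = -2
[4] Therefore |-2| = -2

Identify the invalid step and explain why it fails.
Step 3: Since |y| = y for all y: |-2| = -2

Step 3 incorrectly states that |y| = y for all y. The correct definition is |y| = y when y >= 0, and |y| = -y when y < 0. Since -2 < 0, we have |-2| = -(-2) = 2, not -2.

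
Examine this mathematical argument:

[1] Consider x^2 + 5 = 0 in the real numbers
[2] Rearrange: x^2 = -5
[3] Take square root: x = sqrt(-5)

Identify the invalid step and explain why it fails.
Step 3: Take square root: x = sqrt(-5)

Step 3 takes the square root of -5, which is negative. In the real number system, the square root of a negative number is undefined. The equation x^2 + 5 = 0 has no real solutions. Square roots of negative numbers only exist in the complex numbers.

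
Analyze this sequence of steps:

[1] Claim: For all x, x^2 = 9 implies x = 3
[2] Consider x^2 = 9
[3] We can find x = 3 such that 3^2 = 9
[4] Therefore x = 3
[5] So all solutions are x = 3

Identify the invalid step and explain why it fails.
Step 4: Therefore x = 3

Step 4 incorrectly concludes that x = 3 is the only solution. The proof shows that x = 3 is A solution (existence), but does not show it is the ONLY solution (uniqueness). In fact, x = -3 is also a solution since (-3)^2 = 9. Finding one solution doesn't prove there are no others.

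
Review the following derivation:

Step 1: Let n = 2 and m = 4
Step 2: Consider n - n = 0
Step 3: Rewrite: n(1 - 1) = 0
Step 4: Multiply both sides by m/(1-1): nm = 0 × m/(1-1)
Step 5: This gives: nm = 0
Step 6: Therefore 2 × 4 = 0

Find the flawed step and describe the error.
Step 4: Multiply both sides by m/(1-1): nm = 0 × m/(1-1)

Step 4 multiplies both sides by m/(1-1). However, 1-1 = 0, so this is multiplication by m/0, which is undefined. We cannot multiply by an undefined expression.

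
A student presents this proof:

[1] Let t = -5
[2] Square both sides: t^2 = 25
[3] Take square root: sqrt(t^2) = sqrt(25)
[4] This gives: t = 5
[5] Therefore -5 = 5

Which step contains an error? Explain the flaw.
Step 4: This gives: t = 5

Step 4 incorrectly states that sqrt(t^2) = t. The correct identity is sqrt(t^2) = |t|. Since t = -5 < 0, we have sqrt(t^2) = |-5| = 5, not t = -5.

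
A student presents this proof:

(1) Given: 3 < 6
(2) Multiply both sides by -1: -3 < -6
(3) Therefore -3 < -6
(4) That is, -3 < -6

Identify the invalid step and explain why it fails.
Step 2: Multiply both sides by -1: -3 < -6

Step 2 multiplies both sides by -1 but fails to reverse the inequality sign. When multiplying (or dividing) an inequality by a negative number, the direction must be reversed. Since 3 < 6, we should get -3 > -6, i.e., -3 > -6.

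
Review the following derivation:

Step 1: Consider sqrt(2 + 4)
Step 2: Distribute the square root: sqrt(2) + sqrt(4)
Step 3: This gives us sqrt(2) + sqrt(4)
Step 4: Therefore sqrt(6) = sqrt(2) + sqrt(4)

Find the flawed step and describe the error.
Step 2: Distribute the square root: sqrt(2) + sqrt(4)

Step 2 incorrectly 'distributes' the square root over addition. The square root function does not distribute: sqrt(a + b) ≠ sqrt(a) + sqrt(b). In fact, sqrt(2 + 4) = sqrt(6) ≈ 2.4495, while sqrt(2) + sqrt(4) ≈ 3.4142.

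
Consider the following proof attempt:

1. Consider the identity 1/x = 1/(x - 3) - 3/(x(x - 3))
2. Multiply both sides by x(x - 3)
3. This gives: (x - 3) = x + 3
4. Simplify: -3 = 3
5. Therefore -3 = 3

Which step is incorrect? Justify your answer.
Step 3: This gives: (x - 3) = x + 3

Step 3 makes a sign error when clearing denominators. Multiplying -3/(x(x - 3)) by x(x - 3) gives -3, not +3. The correct result is (x - 3) = x - 3, which is trivially true, not (x - 3) = x + 3. (Step 1 is a valid identity: 1/(x - 3) - 3/(x(x - 3)) = (x - 3)/(x(x - 3)) = 1/x.)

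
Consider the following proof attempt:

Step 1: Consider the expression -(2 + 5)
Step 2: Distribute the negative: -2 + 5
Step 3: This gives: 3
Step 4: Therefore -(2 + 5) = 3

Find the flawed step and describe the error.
Step 2: Distribute the negative: -2 + 5

Step 2 incorrectly distributes the negative sign. The correct distribution is -(2 + 5) = -2 - 5 = -7. The negative must be applied to both terms, not just the first. The error treats -(2 + 5) as -2 + 5, which equals 3 instead of -7.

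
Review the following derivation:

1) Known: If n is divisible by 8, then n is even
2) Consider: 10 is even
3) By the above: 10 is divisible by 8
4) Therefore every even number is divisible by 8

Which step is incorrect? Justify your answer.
Step 3: By the above: 10 is divisible by 8

Step 3 commits the fallacy of affirming the consequent. The known fact 'divisible by 8 → even' does NOT imply 'even → divisible by 8'. That would be the converse, which is false. For example, 10 is even but 10 ÷ 8 = 1.25, which is not an integer.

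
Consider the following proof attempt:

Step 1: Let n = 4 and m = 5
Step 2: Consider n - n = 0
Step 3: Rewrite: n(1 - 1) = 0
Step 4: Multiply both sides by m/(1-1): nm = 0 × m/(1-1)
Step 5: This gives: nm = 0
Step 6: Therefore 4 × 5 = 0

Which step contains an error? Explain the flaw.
Step 4: Multiply both sides by m/(1-1): nm = 0 × m/(1-1)

Step 4 multiplies both sides by m/(1-1). However, 1-1 = 0, so this is multiplication by m/0, which is undefined. We cannot multiply by an undefined expression.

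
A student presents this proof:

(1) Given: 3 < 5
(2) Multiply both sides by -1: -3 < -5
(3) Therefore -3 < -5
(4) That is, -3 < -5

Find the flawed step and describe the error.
Step 2: Multiply both sides by -1: -3 < -5

Step 2 multiplies both sides by -1 but fails to reverse the inequality sign. When multiplying (or dividing) an inequality by a negative number, the direction must be reversed. Since 3 < 5, we should get -3 > -5, i.e., -3 > -5.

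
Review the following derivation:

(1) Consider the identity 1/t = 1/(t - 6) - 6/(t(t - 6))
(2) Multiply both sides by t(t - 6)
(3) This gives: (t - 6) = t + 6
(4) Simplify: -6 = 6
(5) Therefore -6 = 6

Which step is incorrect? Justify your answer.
Step 3: This gives: (t - 6) = t + 6

Step 3 makes a sign error when clearing denominators. Multiplying -6/(t(t - 6)) by t(t - 6) gives -6, not +6. The correct result is (t - 6) = t - 6, which is trivially true, not (t - 6) = t + 6. (Step 1 is a valid identity: 1/(t - 6) - 6/(t(t - 6)) = (t - 6)/(t(t - 6)) = 1/t.)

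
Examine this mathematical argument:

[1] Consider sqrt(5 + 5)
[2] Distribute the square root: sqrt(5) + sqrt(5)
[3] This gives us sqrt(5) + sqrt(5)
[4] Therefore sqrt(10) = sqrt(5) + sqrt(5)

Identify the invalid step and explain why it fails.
Step 2: Distribute the square root: sqrt(5) + sqrt(5)

Step 2 incorrectly 'distributes' the square root over addition. The square root function does not distribute: sqrt(a + b) ≠ sqrt(a) + sqrt(b). In fact, sqrt(5 + 5) = sqrt(10) ≈ 3.1623, while sqrt(5) + sqrt(5) ≈ 4.4721.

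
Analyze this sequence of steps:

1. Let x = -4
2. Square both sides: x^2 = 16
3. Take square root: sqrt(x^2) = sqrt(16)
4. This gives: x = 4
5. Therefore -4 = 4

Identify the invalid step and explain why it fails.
Step 4: This gives: x = 4

Step 4 incorrectly states that sqrt(x^2) = x. The correct identity is sqrt(x^2) = |x|. Since x = -4 < 0, we have sqrt(x^2) = |-4| = 4, not x = -4.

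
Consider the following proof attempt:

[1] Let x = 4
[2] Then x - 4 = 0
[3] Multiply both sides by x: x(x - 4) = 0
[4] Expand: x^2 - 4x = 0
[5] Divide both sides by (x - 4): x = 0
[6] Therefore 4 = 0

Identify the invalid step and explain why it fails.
Step 5: Divide both sides by (x - 4): x = 0

Step 5 divides both sides by (x - 4). However, since x = 4, we have (x - 4) = 0. Division by zero is undefined, making this step invalid.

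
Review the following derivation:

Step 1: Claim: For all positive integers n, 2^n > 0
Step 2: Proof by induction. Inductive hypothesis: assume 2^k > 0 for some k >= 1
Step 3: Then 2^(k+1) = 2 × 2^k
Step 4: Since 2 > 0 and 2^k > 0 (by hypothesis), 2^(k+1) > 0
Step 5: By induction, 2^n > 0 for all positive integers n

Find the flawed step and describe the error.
Step 5: By induction, 2^n > 0 for all positive integers n

Step 5 concludes the proof by induction, but no base case was ever established. A valid induction proof requires: (1) a base case proving 2^1 > 0, and (2) an inductive step showing IF 2^k > 0 THEN 2^(k+1) > 0. Steps 2-4 correctly establish the inductive step, but without the base case the conclusion in step 5 does not follow.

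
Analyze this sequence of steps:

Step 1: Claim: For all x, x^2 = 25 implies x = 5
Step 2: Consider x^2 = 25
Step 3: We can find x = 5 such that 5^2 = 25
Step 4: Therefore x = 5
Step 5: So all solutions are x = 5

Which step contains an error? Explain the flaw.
Step 4: Therefore x = 5

Step 4 incorrectly concludes that x = 5 is the only solution. The proof shows that x = 5 is A solution (existence), but does not show it is the ONLY solution (uniqueness). In fact, x = -5 is also a solution since (-5)^2 = 25. Finding one solution doesn't prove there are no others.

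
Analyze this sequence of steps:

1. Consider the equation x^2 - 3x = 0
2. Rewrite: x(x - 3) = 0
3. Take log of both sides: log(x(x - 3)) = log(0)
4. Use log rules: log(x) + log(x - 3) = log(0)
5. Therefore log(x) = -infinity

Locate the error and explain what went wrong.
Step 3: Take log of both sides: log(x(x - 3)) = log(0)

Step 3 takes the logarithm of both sides, resulting in log(0) on the right side. The logarithm is only defined for positive numbers; log(0) is undefined (approaches negative infinity). This operation is invalid.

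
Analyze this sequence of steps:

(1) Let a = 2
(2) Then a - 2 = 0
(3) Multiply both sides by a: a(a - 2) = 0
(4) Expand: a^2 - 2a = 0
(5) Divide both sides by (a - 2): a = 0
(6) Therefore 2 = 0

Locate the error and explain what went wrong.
Step 5: Divide both sides by (a - 2): a = 0

Step 5 divides both sides by (a - 2). However, since a = 2, we have (a - 2) = 0. Division by zero is undefined, making this step invalid.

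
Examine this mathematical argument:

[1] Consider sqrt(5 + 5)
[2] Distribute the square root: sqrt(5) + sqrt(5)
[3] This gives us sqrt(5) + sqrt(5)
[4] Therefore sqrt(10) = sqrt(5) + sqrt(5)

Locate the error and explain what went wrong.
Step 2: Distribute the square root: sqrt(5) + sqrt(5)

Step 2 incorrectly 'distributes' the square root over addition. The square root function does not distribute: sqrt(a + b) ≠ sqrt(a) + sqrt(b). In fact, sqrt(5 + 5) = sqrt(10) ≈ 3.1623, while sqrt(5) + sqrt(5) ≈ 4.4721.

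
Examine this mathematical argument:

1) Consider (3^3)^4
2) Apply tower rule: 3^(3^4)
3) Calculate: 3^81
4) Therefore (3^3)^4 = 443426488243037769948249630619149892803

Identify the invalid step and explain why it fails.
Step 2: Apply tower rule: 3^(3^4)

Step 2 incorrectly states that (a^b)^c = a^(b^c). The correct rule is (a^b)^c = a^(b×c). The actual value is (3^3)^4 = 3^12 = 531441, not 3^81 = 443426488243037769948249630619149892803.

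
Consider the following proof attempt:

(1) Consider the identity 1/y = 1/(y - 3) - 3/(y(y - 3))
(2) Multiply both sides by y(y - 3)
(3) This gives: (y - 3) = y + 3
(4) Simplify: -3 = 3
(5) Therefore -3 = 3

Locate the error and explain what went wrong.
Step 3: This gives: (y - 3) = y + 3

Step 3 makes a sign error when clearing denominators. Multiplying -3/(y(y - 3)) by y(y - 3) gives -3, not +3. The correct result is (y - 3) = y - 3, which is trivially true, not (y - 3) = y + 3. (Step 1 is a valid identity: 1/(y - 3) - 3/(y(y - 3)) = (y - 3)/(y(y - 3)) = 1/y.)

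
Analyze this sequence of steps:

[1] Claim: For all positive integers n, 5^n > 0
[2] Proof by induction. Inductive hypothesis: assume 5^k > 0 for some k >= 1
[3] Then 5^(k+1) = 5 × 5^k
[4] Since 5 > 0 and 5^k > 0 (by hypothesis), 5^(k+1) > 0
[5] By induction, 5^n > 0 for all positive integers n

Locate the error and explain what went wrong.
Step 5: By induction, 5^n > 0 for all positive integers n

Step 5 concludes the proof by induction, but no base case was ever established. A valid induction proof requires: (1) a base case proving 5^1 > 0, and (2) an inductive step showing IF 5^k > 0 THEN 5^(k+1) > 0. Steps 2-4 correctly establish the inductive step, but without the base case the conclusion in step 5 does not follow.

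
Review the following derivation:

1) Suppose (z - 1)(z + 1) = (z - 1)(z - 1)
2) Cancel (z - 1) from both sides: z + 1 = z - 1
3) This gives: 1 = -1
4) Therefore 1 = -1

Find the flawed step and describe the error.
Step 2: Cancel (z - 1) from both sides: z + 1 = z - 1

Step 2 cancels (z - 1) from both sides. This is only valid if (z - 1) ≠ 0, i.e., z ≠ 1. When z = 1, both sides equal zero regardless of the other factors. The correct approach requires considering z = 1 as a separate case.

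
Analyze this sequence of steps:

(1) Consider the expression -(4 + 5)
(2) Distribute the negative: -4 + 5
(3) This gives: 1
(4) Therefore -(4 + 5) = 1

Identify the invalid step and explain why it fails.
Step 2: Distribute the negative: -4 + 5

Step 2 incorrectly distributes the negative sign. The correct distribution is -(4 + 5) = -4 - 5 = -9. The negative must be applied to both terms, not just the first. The error treats -(4 + 5) as -4 + 5, which equals 1 instead of -9.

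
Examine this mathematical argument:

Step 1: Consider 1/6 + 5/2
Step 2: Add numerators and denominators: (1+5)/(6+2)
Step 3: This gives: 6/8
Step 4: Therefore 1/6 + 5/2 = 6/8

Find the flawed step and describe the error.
Step 2: Add numerators and denominators: (1+5)/(6+2)

Step 2 incorrectly adds fractions by separately adding numerators and denominators. This is wrong. The correct method requires a common denominator: 1/6 + 5/2 = (1×2 + 5×6)/(6×2) = 32/12 = 8/3. The method used gives 6/8, which is different.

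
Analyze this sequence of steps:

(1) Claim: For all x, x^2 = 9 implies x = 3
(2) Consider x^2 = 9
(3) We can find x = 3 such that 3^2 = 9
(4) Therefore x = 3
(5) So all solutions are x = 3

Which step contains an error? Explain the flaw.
Step 4: Therefore x = 3

Step 4 incorrectly concludes that x = 3 is the only solution. The proof shows that x = 3 is A solution (existence), but does not show it is the ONLY solution (uniqueness). In fact, x = -3 is also a solution since (-3)^2 = 9. Finding one solution doesn't prove there are no others.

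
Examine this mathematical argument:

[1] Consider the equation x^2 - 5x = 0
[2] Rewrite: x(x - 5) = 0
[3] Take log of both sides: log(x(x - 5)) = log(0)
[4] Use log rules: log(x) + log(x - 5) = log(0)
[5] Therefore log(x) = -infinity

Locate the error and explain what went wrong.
Step 3: Take log of both sides: log(x(x - 5)) = log(0)

Step 3 takes the logarithm of both sides, resulting in log(0) on the right side. The logarithm is only defined for positive numbers; log(0) is undefined (approaches negative infinity). This operation is invalid.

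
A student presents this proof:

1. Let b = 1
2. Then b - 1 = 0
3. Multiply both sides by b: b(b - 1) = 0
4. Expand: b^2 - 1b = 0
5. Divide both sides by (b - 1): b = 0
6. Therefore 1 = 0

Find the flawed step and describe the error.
Step 5: Divide both sides by (b - 1): b = 0

Step 5 divides both sides by (b - 1). However, since b = 1, we have (b - 1) = 0. Division by zero is undefined, making this step invalid.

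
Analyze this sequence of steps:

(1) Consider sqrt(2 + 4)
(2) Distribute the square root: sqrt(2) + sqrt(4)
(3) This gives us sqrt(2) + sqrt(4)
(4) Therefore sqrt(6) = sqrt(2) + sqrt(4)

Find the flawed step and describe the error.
Step 2: Distribute the square root: sqrt(2) + sqrt(4)

Step 2 incorrectly 'distributes' the square root over addition. The square root function does not distribute: sqrt(a + b) ≠ sqrt(a) + sqrt(b). In fact, sqrt(2 + 4) = sqrt(6) ≈ 2.4495, while sqrt(2) + sqrt(4) ≈ 3.4142.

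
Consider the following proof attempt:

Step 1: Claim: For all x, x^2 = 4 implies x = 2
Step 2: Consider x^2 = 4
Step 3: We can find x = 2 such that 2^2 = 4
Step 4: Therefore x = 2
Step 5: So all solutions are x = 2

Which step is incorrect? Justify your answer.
Step 4: Therefore x = 2

Step 4 incorrectly concludes that x = 2 is the only solution. The proof shows that x = 2 is A solution (existence), but does not show it is the ONLY solution (uniqueness). In fact, x = -2 is also a solution since (-2)^2 = 4. Finding one solution doesn't prove there are no others.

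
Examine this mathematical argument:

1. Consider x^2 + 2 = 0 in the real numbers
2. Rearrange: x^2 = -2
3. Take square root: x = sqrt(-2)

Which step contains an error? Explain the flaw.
Step 3: Take square root: x = sqrt(-2)

Step 3 takes the square root of -2, which is negative. In the real number system, the square root of a negative number is undefined. The equation x^2 + 2 = 0 has no real solutions. Square roots of negative numbers only exist in the complex numbers.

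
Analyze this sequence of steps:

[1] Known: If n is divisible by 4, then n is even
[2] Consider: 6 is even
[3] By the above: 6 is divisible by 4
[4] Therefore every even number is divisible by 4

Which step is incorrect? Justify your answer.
Step 3: By the above: 6 is divisible by 4

Step 3 commits the fallacy of affirming the consequent. The known fact 'divisible by 4 → even' does NOT imply 'even → divisible by 4'. That would be the converse, which is false. For example, 6 is even but 6 ÷ 4 = 1.50, which is not an integer.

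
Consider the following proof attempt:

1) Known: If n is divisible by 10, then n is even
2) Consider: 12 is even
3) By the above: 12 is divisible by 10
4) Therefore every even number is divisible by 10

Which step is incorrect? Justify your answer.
Step 3: By the above: 12 is divisible by 10

Step 3 commits the fallacy of affirming the consequent. The known fact 'divisible by 10 → even' does NOT imply 'even → divisible by 10'. That would be the converse, which is false. For example, 12 is even but 12 ÷ 10 = 1.20, which is not an integer.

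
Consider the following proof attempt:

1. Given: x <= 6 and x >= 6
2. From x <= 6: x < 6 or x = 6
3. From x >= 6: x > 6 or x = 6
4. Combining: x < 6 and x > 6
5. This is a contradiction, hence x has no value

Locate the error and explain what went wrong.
Step 4: Combining: x < 6 and x > 6

Step 4 incorrectly combines the conditions. From x <= 6 and x >= 6, the intersection is x = 6. The error treats the 'or' cases as 'and' requirements. The correct conclusion is that x = 6 is the unique solution, not that no solution exists.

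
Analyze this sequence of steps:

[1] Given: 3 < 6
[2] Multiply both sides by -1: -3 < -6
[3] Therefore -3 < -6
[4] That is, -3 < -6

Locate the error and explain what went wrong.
Step 2: Multiply both sides by -1: -3 < -6

Step 2 multiplies both sides by -1 but fails to reverse the inequality sign. When multiplying (or dividing) an inequality by a negative number, the direction must be reversed. Since 3 < 6, we should get -3 > -6, i.e., -3 > -6.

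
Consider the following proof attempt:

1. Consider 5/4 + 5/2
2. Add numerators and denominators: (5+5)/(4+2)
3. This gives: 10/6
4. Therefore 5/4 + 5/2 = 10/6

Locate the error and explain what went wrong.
Step 2: Add numerators and denominators: (5+5)/(4+2)

Step 2 incorrectly adds fractions by separately adding numerators and denominators. This is wrong. The correct method requires a common denominator: 5/4 + 5/2 = (5×2 + 5×4)/(4×2) = 30/8 = 15/4. The method used gives 10/6, which is different.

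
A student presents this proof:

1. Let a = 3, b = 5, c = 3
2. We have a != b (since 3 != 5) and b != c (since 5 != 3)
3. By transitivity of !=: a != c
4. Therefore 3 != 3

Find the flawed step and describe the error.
Step 3: By transitivity of !=: a != c

Step 3 incorrectly applies transitivity to the '!=' relation. Transitivity states: if a R b and b R c, then a R c. However, '!=' is not transitive. Counterexample: 3 != 5 and 5 != 3, but 3 = 3 (both equal 3). Transitivity holds for relations like <, <=, =, but not for !=.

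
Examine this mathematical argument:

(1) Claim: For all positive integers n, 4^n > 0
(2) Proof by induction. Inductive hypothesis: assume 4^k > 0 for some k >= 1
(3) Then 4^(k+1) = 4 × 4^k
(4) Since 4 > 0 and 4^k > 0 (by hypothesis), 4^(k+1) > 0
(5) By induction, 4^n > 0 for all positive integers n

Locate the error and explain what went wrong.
Step 5: By induction, 4^n > 0 for all positive integers n

Step 5 concludes the proof by induction, but no base case was ever established. A valid induction proof requires: (1) a base case proving 4^1 > 0, and (2) an inductive step showing IF 4^k > 0 THEN 4^(k+1) > 0. Steps 2-4 correctly establish the inductive step, but without the base case the conclusion in step 5 does not follow.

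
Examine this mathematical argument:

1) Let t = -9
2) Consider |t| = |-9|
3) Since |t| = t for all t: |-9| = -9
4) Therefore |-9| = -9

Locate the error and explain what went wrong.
Step 3: Since |t| = t for all t: |-9| = -9

Step 3 incorrectly states that |t| = t for all t. The correct definition is |t| = t when t >= 0, and |t| = -t when t < 0. Since -9 < 0, we have |-9| = -(-9) = 9, not -9.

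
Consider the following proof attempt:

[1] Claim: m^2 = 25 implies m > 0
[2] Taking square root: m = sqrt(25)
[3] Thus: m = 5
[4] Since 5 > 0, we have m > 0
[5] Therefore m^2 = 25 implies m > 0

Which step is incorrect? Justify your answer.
Step 2: Taking square root: m = sqrt(25)

Step 2 takes the square root and assumes the positive root only. The equation m^2 = 25 actually has two solutions: m = 5 and m = -5. The proof silently assumes m > 0 without justification, then uses this assumption to conclude m > 0, which is circular. The counterexample m = -5 shows the claim is false.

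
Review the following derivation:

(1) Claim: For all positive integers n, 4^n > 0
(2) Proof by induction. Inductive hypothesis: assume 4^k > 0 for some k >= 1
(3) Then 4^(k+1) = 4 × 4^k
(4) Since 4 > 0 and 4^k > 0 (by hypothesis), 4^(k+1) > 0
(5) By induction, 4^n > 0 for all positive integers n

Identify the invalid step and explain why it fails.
Step 5: By induction, 4^n > 0 for all positive integers n

Step 5 concludes the proof by induction, but no base case was ever established. A valid induction proof requires: (1) a base case proving 4^1 > 0, and (2) an inductive step showing IF 4^k > 0 THEN 4^(k+1) > 0. Steps 2-4 correctly establish the inductive step, but without the base case the conclusion in step 5 does not follow.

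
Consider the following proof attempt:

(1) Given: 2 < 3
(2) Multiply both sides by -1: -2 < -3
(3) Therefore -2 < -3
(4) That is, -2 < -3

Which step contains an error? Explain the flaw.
Step 2: Multiply both sides by -1: -2 < -3

Step 2 multiplies both sides by -1 but fails to reverse the inequality sign. When multiplying (or dividing) an inequality by a negative number, the direction must be reversed. Since 2 < 3, we should get -2 > -3, i.e., -2 > -3.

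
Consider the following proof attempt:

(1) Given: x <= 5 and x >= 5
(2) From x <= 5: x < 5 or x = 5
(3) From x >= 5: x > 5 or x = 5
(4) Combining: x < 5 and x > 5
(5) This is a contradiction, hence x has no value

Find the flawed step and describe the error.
Step 4: Combining: x < 5 and x > 5

Step 4 incorrectly combines the conditions. From x <= 5 and x >= 5, the intersection is x = 5. The error treats the 'or' cases as 'and' requirements. The correct conclusion is that x = 5 is the unique solution, not that no solution exists.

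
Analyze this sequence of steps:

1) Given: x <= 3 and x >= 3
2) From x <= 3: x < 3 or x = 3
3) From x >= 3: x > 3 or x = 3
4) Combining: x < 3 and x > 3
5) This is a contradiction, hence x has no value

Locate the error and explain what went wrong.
Step 4: Combining: x < 3 and x > 3

Step 4 incorrectly combines the conditions. From x <= 3 and x >= 3, the intersection is x = 3. The error treats the 'or' cases as 'and' requirements. The correct conclusion is that x = 3 is the unique solution, not that no solution exists.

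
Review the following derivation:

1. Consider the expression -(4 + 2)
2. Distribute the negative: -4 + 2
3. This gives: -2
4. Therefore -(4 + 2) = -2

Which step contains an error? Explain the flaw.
Step 2: Distribute the negative: -4 + 2

Step 2 incorrectly distributes the negative sign. The correct distribution is -(4 + 2) = -4 - 2 = -6. The negative must be applied to both terms, not just the first. The error treats -(4 + 2) as -4 + 2, which equals -2 instead of -6.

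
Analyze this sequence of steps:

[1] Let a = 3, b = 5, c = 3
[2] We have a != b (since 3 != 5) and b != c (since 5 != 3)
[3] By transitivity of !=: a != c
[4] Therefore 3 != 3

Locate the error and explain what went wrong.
Step 3: By transitivity of !=: a != c

Step 3 incorrectly applies transitivity to the '!=' relation. Transitivity states: if a R b and b R c, then a R c. However, '!=' is not transitive. Counterexample: 3 != 5 and 5 != 3, but 3 = 3 (both equal 3). Transitivity holds for relations like <, <=, =, but not for !=.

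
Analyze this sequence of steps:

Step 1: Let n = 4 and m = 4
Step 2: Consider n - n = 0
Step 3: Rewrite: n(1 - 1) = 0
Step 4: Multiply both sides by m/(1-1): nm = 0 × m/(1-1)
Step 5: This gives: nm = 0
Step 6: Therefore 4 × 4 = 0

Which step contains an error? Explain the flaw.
Step 4: Multiply both sides by m/(1-1): nm = 0 × m/(1-1)

Step 4 multiplies both sides by m/(1-1). However, 1-1 = 0, so this is multiplication by m/0, which is undefined. We cannot multiply by an undefined expression.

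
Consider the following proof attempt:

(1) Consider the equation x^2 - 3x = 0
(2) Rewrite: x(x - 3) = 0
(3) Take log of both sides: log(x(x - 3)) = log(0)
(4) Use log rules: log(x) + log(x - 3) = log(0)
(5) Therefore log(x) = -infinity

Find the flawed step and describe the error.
Step 3: Take log of both sides: log(x(x - 3)) = log(0)

Step 3 takes the logarithm of both sides, resulting in log(0) on the right side. The logarithm is only defined for positive numbers; log(0) is undefined (approaches negative infinity). This operation is invalid.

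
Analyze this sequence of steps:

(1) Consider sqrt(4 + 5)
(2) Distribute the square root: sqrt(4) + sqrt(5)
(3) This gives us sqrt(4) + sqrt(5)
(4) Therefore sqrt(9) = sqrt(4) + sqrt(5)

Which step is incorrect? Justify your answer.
Step 2: Distribute the square root: sqrt(4) + sqrt(5)

Step 2 incorrectly 'distributes' the square root over addition. The square root function does not distribute: sqrt(a + b) ≠ sqrt(a) + sqrt(b). In fact, sqrt(4 + 5) = sqrt(9) ≈ 3.0000, while sqrt(4) + sqrt(5) ≈ 4.2361.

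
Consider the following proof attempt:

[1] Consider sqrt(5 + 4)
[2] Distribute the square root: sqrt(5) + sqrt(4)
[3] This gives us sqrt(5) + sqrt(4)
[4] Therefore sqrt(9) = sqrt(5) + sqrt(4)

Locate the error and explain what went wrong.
Step 2: Distribute the square root: sqrt(5) + sqrt(4)

Step 2 incorrectly 'distributes' the square root over addition. The square root function does not distribute: sqrt(a + b) ≠ sqrt(a) + sqrt(b). In fact, sqrt(5 + 4) = sqrt(9) ≈ 3.0000, while sqrt(5) + sqrt(4) ≈ 4.2361.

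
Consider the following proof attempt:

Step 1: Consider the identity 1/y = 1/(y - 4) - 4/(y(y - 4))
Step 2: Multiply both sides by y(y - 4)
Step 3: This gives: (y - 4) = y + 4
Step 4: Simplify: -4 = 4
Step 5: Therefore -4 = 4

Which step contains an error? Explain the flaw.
Step 3: This gives: (y - 4) = y + 4

Step 3 makes a sign error when clearing denominators. Multiplying -4/(y(y - 4)) by y(y - 4) gives -4, not +4. The correct result is (y - 4) = y - 4, which is trivially true, not (y - 4) = y + 4. (Step 1 is a valid identity: 1/(y - 4) - 4/(y(y - 4)) = (y - 4)/(y(y - 4)) = 1/y.)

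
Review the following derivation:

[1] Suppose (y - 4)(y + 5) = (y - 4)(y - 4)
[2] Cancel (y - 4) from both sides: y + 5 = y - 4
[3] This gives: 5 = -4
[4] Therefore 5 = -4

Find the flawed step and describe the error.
Step 2: Cancel (y - 4) from both sides: y + 5 = y - 4

Step 2 cancels (y - 4) from both sides. This is only valid if (y - 4) ≠ 0, i.e., y ≠ 4. When y = 4, both sides equal zero regardless of the other factors. The correct approach requires considering y = 4 as a separate case.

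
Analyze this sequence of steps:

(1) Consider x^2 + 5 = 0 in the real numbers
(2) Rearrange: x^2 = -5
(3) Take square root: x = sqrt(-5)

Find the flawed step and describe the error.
Step 3: Take square root: x = sqrt(-5)

Step 3 takes the square root of -5, which is negative. In the real number system, the square root of a negative number is undefined. The equation x^2 + 5 = 0 has no real solutions. Square roots of negative numbers only exist in the complex numbers.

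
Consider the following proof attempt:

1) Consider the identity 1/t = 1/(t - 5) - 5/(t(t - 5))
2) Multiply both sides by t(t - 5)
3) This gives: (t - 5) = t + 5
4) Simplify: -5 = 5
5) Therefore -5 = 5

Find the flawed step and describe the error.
Step 3: This gives: (t - 5) = t + 5

Step 3 makes a sign error when clearing denominators. Multiplying -5/(t(t - 5)) by t(t - 5) gives -5, not +5. The correct result is (t - 5) = t - 5, which is trivially true, not (t - 5) = t + 5. (Step 1 is a valid identity: 1/(t - 5) - 5/(t(t - 5)) = (t - 5)/(t(t - 5)) = 1/t.)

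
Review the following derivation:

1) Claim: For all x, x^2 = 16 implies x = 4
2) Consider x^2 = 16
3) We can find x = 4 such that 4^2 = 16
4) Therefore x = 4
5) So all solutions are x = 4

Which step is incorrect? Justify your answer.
Step 4: Therefore x = 4

Step 4 incorrectly concludes that x = 4 is the only solution. The proof shows that x = 4 is A solution (existence), but does not show it is the ONLY solution (uniqueness). In fact, x = -4 is also a solution since (-4)^2 = 16. Finding one solution doesn't prove there are no others.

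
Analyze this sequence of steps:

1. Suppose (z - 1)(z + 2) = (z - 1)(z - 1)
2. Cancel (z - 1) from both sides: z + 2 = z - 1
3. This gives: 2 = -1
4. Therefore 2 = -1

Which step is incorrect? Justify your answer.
Step 2: Cancel (z - 1) from both sides: z + 2 = z - 1

Step 2 cancels (z - 1) from both sides. This is only valid if (z - 1) ≠ 0, i.e., z ≠ 1. When z = 1, both sides equal zero regardless of the other factors. The correct approach requires considering z = 1 as a separate case.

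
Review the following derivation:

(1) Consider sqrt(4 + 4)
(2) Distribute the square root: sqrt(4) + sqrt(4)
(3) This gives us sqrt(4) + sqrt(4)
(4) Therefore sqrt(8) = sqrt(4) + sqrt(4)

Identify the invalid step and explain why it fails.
Step 2: Distribute the square root: sqrt(4) + sqrt(4)

Step 2 incorrectly 'distributes' the square root over addition. The square root function does not distribute: sqrt(a + b) ≠ sqrt(a) + sqrt(b). In fact, sqrt(4 + 4) = sqrt(8) ≈ 2.8284, while sqrt(4) + sqrt(4) ≈ 4.0000.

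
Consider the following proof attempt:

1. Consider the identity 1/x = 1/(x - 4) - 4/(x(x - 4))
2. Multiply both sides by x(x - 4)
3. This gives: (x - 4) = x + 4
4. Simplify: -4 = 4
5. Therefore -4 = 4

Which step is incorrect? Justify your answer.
Step 3: This gives: (x - 4) = x + 4

Step 3 makes a sign error when clearing denominators. Multiplying -4/(x(x - 4)) by x(x - 4) gives -4, not +4. The correct result is (x - 4) = x - 4, which is trivially true, not (x - 4) = x + 4. (Step 1 is a valid identity: 1/(x - 4) - 4/(x(x - 4)) = (x - 4)/(x(x - 4)) = 1/x.)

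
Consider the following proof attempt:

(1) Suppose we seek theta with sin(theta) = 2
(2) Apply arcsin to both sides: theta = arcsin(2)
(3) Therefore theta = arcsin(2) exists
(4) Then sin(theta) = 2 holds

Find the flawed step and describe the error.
Step 2: Apply arcsin to both sides: theta = arcsin(2)

Step 2 applies arcsin to 2. However, arcsin(x) is only defined for x in [-1, 1] because sin(theta) can only produce values in that range. Since |2| > 1, arcsin(2) is undefined. There is no angle whose sine equals 2.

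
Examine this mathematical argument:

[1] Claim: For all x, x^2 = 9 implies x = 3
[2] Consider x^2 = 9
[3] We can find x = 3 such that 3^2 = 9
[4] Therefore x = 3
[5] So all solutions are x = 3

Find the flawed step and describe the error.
Step 4: Therefore x = 3

Step 4 incorrectly concludes that x = 3 is the only solution. The proof shows that x = 3 is A solution (existence), but does not show it is the ONLY solution (uniqueness). In fact, x = -3 is also a solution since (-3)^2 = 9. Finding one solution doesn't prove there are no others.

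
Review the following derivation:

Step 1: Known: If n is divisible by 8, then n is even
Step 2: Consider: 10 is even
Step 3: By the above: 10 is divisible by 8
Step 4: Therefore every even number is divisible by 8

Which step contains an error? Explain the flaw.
Step 3: By the above: 10 is divisible by 8

Step 3 commits the fallacy of affirming the consequent. The known fact 'divisible by 8 → even' does NOT imply 'even → divisible by 8'. That would be the converse, which is false. For example, 10 is even but 10 ÷ 8 = 1.25, which is not an integer.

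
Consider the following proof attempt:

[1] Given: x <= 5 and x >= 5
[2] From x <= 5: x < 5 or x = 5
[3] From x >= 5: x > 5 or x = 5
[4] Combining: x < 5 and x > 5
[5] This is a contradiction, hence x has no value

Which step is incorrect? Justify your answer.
Step 4: Combining: x < 5 and x > 5

Step 4 incorrectly combines the conditions. From x <= 5 and x >= 5, the intersection is x = 5. The error treats the 'or' cases as 'and' requirements. The correct conclusion is that x = 5 is the unique solution, not that no solution exists.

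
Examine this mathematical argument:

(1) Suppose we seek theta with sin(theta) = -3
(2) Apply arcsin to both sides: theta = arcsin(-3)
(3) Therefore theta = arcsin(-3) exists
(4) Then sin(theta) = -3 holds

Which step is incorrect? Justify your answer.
Step 2: Apply arcsin to both sides: theta = arcsin(-3)

Step 2 applies arcsin to -3. However, arcsin(x) is only defined for x in [-1, 1] because sin(theta) can only produce values in that range. Since |-3| > 1, arcsin(-3) is undefined. There is no angle whose sine equals -3.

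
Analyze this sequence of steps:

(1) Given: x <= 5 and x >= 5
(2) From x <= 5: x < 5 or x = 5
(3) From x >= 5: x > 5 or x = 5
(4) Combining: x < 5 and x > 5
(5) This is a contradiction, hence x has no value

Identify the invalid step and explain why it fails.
Step 4: Combining: x < 5 and x > 5

Step 4 incorrectly combines the conditions. From x <= 5 and x >= 5, the intersection is x = 5. The error treats the 'or' cases as 'and' requirements. The correct conclusion is that x = 5 is the unique solution, not that no solution exists.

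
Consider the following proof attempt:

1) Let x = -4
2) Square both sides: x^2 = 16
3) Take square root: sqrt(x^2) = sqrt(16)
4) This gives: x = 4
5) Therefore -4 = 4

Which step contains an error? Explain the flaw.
Step 4: This gives: x = 4

Step 4 incorrectly states that sqrt(x^2) = x. The correct identity is sqrt(x^2) = |x|. Since x = -4 < 0, we have sqrt(x^2) = |-4| = 4, not x = -4.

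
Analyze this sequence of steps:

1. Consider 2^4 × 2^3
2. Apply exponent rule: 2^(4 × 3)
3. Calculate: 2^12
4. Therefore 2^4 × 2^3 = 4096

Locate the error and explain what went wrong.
Step 2: Apply exponent rule: 2^(4 × 3)

Step 2 incorrectly states that a^b × a^c = a^(b×c). The correct rule is a^b × a^c = a^(b+c). The actual value is 2^4 × 2^3 = 2^7 = 128, not 2^12 = 4096.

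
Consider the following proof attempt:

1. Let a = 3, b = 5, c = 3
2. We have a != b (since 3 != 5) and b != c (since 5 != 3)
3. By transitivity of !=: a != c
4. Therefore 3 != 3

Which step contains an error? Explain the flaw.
Step 3: By transitivity of !=: a != c

Step 3 incorrectly applies transitivity to the '!=' relation. Transitivity states: if a R b and b R c, then a R c. However, '!=' is not transitive. Counterexample: 3 != 5 and 5 != 3, but 3 = 3 (both equal 3). Transitivity holds for relations like <, <=, =, but not for !=.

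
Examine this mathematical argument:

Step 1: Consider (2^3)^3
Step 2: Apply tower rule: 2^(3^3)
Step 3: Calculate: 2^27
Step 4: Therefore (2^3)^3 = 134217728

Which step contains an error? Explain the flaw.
Step 2: Apply tower rule: 2^(3^3)

Step 2 incorrectly states that (a^b)^c = a^(b^c). The correct rule is (a^b)^c = a^(b×c). The actual value is (2^3)^3 = 2^9 = 512, not 2^27 = 134217728.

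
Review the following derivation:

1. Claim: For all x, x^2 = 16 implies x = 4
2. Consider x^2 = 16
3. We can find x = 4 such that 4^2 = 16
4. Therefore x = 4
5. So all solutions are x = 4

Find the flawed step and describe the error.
Step 4: Therefore x = 4

Step 4 incorrectly concludes that x = 4 is the only solution. The proof shows that x = 4 is A solution (existence), but does not show it is the ONLY solution (uniqueness). In fact, x = -4 is also a solution since (-4)^2 = 16. Finding one solution doesn't prove there are no others.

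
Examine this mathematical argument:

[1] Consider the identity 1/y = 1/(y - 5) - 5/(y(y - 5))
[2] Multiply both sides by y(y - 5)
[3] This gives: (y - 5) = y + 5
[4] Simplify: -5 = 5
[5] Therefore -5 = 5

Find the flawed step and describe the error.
Step 3: This gives: (y - 5) = y + 5

Step 3 makes a sign error when clearing denominators. Multiplying -5/(y(y - 5)) by y(y - 5) gives -5, not +5. The correct result is (y - 5) = y - 5, which is trivially true, not (y - 5) = y + 5. (Step 1 is a valid identity: 1/(y - 5) - 5/(y(y - 5)) = (y - 5)/(y(y - 5)) = 1/y.)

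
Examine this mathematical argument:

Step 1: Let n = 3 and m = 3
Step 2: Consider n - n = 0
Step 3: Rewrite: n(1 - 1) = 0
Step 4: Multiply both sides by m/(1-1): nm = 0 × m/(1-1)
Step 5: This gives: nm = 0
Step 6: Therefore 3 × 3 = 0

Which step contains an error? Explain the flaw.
Step 4: Multiply both sides by m/(1-1): nm = 0 × m/(1-1)

Step 4 multiplies both sides by m/(1-1). However, 1-1 = 0, so this is multiplication by m/0, which is undefined. We cannot multiply by an undefined expression.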